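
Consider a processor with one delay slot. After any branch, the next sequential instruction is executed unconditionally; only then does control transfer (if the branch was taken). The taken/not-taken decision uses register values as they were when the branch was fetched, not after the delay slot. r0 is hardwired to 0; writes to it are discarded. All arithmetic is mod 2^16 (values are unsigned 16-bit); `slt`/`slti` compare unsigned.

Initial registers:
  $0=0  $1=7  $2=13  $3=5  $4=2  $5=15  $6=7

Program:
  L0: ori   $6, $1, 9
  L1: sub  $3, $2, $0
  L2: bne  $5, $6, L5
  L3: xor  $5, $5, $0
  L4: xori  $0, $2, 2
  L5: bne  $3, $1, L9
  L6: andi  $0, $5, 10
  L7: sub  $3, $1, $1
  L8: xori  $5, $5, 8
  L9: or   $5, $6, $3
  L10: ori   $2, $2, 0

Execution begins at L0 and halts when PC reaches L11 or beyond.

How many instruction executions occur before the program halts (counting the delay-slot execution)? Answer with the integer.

PC=0  ori   $6, $1, 9        | $0=0 $1=7 $2=13 $3=5 $4=2 $5=15 $6=15
PC=1  sub  $3, $2, $0        | $0=0 $1=7 $2=13 $3=13 $4=2 $5=15 $6=15
PC=2  bne  $5, $6, L5        | $0=0 $1=7 $2=13 $3=13 $4=2 $5=15 $6=15  [not taken]
PC=3  xor  $5, $5, $0        | $0=0 $1=7 $2=13 $3=13 $4=2 $5=15 $6=15
PC=4  xori  $0, $2, 2        | $0=0 $1=7 $2=13 $3=13 $4=2 $5=15 $6=15
PC=5  bne  $3, $1, L9        | $0=0 $1=7 $2=13 $3=13 $4=2 $5=15 $6=15  [TAKEN]
PC=6  andi  $0, $5, 10       | $0=0 $1=7 $2=13 $3=13 $4=2 $5=15 $6=15
PC=9  or   $5, $6, $3        | $0=0 $1=7 $2=13 $3=13 $4=2 $5=15 $6=15
PC=10 ori   $2, $2, 0        | $0=0 $1=7 $2=13 $3=13 $4=2 $5=15 $6=15

9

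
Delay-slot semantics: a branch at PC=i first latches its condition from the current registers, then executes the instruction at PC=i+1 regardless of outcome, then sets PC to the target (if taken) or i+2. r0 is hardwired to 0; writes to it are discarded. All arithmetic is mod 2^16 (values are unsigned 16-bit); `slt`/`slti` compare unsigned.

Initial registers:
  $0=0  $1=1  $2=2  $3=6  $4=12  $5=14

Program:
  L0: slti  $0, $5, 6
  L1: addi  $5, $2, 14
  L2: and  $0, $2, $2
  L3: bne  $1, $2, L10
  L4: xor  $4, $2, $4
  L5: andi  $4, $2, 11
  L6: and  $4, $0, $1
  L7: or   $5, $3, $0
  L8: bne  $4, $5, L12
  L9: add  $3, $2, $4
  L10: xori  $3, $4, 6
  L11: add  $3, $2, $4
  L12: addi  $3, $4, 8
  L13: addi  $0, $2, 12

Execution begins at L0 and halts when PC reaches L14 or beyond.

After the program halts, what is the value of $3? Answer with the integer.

22

  step pc=0: slti  $0, $5, 6  regs=(0,1,2,6,12,14)
  step pc=1: addi  $5, $2, 14  regs=(0,1,2,6,12,16)
  step pc=2: and  $0, $2, $2  regs=(0,1,2,6,12,16)
  step pc=3: bne  $1, $2, L10  cond=T  regs=(0,1,2,6,12,16)
  step pc=4: xor  $4, $2, $4  regs=(0,1,2,6,14,16)
  step pc=10: xori  $3, $4, 6  regs=(0,1,2,8,14,16)
  step pc=11: add  $3, $2, $4  regs=(0,1,2,16,14,16)
  step pc=12: addi  $3, $4, 8  regs=(0,1,2,22,14,16)
  step pc=13: addi  $0, $2, 12  regs=(0,1,2,22,14,16)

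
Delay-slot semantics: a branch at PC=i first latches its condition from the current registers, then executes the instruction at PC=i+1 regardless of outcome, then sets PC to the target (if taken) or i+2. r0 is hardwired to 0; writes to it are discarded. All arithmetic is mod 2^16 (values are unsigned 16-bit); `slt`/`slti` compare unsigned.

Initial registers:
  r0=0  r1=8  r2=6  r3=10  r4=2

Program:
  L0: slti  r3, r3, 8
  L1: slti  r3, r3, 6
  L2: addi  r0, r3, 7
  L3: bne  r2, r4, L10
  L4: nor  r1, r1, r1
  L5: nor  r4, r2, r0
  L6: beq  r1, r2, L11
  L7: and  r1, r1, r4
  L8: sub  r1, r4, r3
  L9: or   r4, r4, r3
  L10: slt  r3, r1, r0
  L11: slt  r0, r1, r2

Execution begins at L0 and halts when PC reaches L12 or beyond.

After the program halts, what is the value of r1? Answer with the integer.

#0 slti  r3, r3, 8 ; 0/8/6/0/2
#1 slti  r3, r3, 6 ; 0/8/6/1/2
#2 addi  r0, r3, 7 ; 0/8/6/1/2
#3 bne  r2, r4, L10 ; 0/8/6/1/2 ; →target
#4 nor  r1, r1, r1 ; 0/65527/6/1/2
#10 slt  r3, r1, r0 ; 0/65527/6/0/2
#11 slt  r0, r1, r2 ; 0/65527/6/0/2

65527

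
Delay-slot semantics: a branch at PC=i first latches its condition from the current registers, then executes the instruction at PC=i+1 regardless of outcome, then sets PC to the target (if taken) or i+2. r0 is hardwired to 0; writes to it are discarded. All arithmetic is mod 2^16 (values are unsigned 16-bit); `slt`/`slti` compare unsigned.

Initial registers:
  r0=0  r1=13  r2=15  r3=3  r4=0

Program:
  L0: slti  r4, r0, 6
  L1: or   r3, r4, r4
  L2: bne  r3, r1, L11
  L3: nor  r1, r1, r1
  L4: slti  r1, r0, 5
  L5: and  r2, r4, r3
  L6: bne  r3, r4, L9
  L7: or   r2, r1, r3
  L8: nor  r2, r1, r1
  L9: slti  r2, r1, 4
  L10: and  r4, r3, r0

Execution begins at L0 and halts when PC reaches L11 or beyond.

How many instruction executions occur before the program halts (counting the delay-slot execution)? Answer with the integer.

#0 slti  r4, r0, 6 ; 0/13/15/3/1
#1 or   r3, r4, r4 ; 0/13/15/1/1
#2 bne  r3, r1, L11 ; 0/13/15/1/1 ; →target
#3 nor  r1, r1, r1 ; 0/65522/15/1/1

4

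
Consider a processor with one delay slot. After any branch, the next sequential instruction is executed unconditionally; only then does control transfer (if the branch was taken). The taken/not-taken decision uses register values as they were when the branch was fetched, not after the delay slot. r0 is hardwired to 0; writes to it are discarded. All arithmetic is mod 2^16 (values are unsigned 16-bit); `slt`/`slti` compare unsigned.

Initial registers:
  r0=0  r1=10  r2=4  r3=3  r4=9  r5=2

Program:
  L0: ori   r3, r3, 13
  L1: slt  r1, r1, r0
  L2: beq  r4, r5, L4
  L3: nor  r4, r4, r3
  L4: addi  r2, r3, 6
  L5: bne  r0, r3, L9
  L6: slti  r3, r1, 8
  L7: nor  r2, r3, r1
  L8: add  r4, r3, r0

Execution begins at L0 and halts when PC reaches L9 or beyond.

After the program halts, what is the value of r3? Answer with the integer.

1

#0 ori   r3, r3, 13 ; 0/10/4/15/9/2
#1 slt  r1, r1, r0 ; 0/0/4/15/9/2
#2 beq  r4, r5, L4 ; 0/0/4/15/9/2 ; →fallthru
#3 nor  r4, r4, r3 ; 0/0/4/15/65520/2
#4 addi  r2, r3, 6 ; 0/0/21/15/65520/2
#5 bne  r0, r3, L9 ; 0/0/21/15/65520/2 ; →target
#6 slti  r3, r1, 8 ; 0/0/21/1/65520/2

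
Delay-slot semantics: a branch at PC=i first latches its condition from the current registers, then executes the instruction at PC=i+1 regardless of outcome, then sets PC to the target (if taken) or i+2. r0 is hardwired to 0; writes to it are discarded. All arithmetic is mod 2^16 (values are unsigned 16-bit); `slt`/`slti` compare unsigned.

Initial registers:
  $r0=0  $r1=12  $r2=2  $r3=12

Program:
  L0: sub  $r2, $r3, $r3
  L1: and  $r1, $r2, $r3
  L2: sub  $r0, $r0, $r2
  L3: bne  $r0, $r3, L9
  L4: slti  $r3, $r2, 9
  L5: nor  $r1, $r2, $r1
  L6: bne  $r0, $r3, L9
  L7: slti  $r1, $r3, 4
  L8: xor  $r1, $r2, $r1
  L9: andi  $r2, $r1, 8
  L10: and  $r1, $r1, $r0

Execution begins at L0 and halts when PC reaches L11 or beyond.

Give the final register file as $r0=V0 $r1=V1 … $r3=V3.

PC=0  sub  $r2, $r3, $r3     | $r0=0 $r1=12 $r2=0 $r3=12
PC=1  and  $r1, $r2, $r3     | $r0=0 $r1=0 $r2=0 $r3=12
PC=2  sub  $r0, $r0, $r2     | $r0=0 $r1=0 $r2=0 $r3=12
PC=3  bne  $r0, $r3, L9      | $r0=0 $r1=0 $r2=0 $r3=12  [TAKEN]
PC=4  slti  $r3, $r2, 9      | $r0=0 $r1=0 $r2=0 $r3=1
PC=9  andi  $r2, $r1, 8      | $r0=0 $r1=0 $r2=0 $r3=1
PC=10 and  $r1, $r1, $r0     | $r0=0 $r1=0 $r2=0 $r3=1

$r0=0 $r1=0 $r2=0 $r3=1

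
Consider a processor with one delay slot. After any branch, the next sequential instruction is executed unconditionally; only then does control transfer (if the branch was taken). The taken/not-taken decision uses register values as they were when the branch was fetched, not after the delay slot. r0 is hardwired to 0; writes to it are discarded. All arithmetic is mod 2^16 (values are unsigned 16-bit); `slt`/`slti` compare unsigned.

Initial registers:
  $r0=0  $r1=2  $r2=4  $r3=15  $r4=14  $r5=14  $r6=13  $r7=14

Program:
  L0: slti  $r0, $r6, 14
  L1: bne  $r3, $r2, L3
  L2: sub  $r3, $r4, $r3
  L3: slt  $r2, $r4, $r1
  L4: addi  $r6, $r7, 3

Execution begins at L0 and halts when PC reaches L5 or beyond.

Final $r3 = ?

65535

[0] slti  $r0, $r6, 14  →  {$r0:0, $r1:2, $r2:4, $r3:15, $r4:14, $r5:14, $r6:13, $r7:14}
[1] bne  $r3, $r2, L3  →  {$r0:0, $r1:2, $r2:4, $r3:15, $r4:14, $r5:14, $r6:13, $r7:14}  ⟨branch taken⟩
[2] sub  $r3, $r4, $r3  →  {$r0:0, $r1:2, $r2:4, $r3:65535, $r4:14, $r5:14, $r6:13, $r7:14}
[3] slt  $r2, $r4, $r1  →  {$r0:0, $r1:2, $r2:0, $r3:65535, $r4:14, $r5:14, $r6:13, $r7:14}
[4] addi  $r6, $r7, 3  →  {$r0:0, $r1:2, $r2:0, $r3:65535, $r4:14, $r5:14, $r6:17, $r7:14}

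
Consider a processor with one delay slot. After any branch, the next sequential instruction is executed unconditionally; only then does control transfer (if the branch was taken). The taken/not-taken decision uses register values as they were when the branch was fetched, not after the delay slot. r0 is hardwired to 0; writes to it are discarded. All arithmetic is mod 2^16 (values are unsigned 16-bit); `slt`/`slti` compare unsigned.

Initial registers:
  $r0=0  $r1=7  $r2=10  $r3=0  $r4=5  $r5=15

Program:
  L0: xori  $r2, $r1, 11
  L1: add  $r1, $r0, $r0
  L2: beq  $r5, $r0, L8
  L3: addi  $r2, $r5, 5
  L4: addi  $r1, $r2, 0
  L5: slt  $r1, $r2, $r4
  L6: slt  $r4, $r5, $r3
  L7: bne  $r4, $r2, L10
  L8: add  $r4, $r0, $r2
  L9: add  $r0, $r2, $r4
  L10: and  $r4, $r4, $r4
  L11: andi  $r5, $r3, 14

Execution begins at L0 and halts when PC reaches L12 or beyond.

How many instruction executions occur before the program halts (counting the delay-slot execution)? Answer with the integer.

11

PC=0  xori  $r2, $r1, 11     | $r0=0 $r1=7 $r2=12 $r3=0 $r4=5 $r5=15
PC=1  add  $r1, $r0, $r0     | $r0=0 $r1=0 $r2=12 $r3=0 $r4=5 $r5=15
PC=2  beq  $r5, $r0, L8      | $r0=0 $r1=0 $r2=12 $r3=0 $r4=5 $r5=15  [not taken]
PC=3  addi  $r2, $r5, 5      | $r0=0 $r1=0 $r2=20 $r3=0 $r4=5 $r5=15
PC=4  addi  $r1, $r2, 0      | $r0=0 $r1=20 $r2=20 $r3=0 $r4=5 $r5=15
PC=5  slt  $r1, $r2, $r4     | $r0=0 $r1=0 $r2=20 $r3=0 $r4=5 $r5=15
PC=6  slt  $r4, $r5, $r3     | $r0=0 $r1=0 $r2=20 $r3=0 $r4=0 $r5=15
PC=7  bne  $r4, $r2, L10     | $r0=0 $r1=0 $r2=20 $r3=0 $r4=0 $r5=15  [TAKEN]
PC=8  add  $r4, $r0, $r2     | $r0=0 $r1=0 $r2=20 $r3=0 $r4=20 $r5=15
PC=10 and  $r4, $r4, $r4     | $r0=0 $r1=0 $r2=20 $r3=0 $r4=20 $r5=15
PC=11 andi  $r5, $r3, 14     | $r0=0 $r1=0 $r2=20 $r3=0 $r4=20 $r5=0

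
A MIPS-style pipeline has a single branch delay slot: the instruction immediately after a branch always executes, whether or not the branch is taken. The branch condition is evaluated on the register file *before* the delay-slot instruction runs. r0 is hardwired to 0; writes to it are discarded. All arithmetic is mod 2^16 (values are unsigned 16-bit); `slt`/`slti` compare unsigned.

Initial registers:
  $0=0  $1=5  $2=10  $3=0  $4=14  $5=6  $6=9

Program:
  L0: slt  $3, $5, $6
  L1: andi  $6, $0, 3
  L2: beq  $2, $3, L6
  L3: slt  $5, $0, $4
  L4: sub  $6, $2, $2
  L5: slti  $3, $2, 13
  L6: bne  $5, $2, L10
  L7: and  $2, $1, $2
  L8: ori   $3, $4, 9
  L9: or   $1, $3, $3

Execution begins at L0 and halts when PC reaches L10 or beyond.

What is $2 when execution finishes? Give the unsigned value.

0

PC=0  slt  $3, $5, $6        | $0=0 $1=5 $2=10 $3=1 $4=14 $5=6 $6=9
PC=1  andi  $6, $0, 3        | $0=0 $1=5 $2=10 $3=1 $4=14 $5=6 $6=0
PC=2  beq  $2, $3, L6        | $0=0 $1=5 $2=10 $3=1 $4=14 $5=6 $6=0  [not taken]
PC=3  slt  $5, $0, $4        | $0=0 $1=5 $2=10 $3=1 $4=14 $5=1 $6=0
PC=4  sub  $6, $2, $2        | $0=0 $1=5 $2=10 $3=1 $4=14 $5=1 $6=0
PC=5  slti  $3, $2, 13       | $0=0 $1=5 $2=10 $3=1 $4=14 $5=1 $6=0
PC=6  bne  $5, $2, L10       | $0=0 $1=5 $2=10 $3=1 $4=14 $5=1 $6=0  [TAKEN]
PC=7  and  $2, $1, $2        | $0=0 $1=5 $2=0 $3=1 $4=14 $5=1 $6=0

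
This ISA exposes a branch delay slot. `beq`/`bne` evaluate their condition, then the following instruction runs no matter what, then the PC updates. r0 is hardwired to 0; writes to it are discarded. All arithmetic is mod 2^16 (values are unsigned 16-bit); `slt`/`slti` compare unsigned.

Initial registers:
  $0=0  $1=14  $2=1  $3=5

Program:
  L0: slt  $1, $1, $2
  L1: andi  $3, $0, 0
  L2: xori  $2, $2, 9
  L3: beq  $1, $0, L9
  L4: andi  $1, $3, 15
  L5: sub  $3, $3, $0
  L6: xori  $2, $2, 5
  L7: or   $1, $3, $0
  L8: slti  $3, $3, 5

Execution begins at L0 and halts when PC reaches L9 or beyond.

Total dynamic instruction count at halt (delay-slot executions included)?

  step pc=0: slt  $1, $1, $2  regs=(0,0,1,5)
  step pc=1: andi  $3, $0, 0  regs=(0,0,1,0)
  step pc=2: xori  $2, $2, 9  regs=(0,0,8,0)
  step pc=3: beq  $1, $0, L9  cond=T  regs=(0,0,8,0)
  step pc=4: andi  $1, $3, 15  regs=(0,0,8,0)

5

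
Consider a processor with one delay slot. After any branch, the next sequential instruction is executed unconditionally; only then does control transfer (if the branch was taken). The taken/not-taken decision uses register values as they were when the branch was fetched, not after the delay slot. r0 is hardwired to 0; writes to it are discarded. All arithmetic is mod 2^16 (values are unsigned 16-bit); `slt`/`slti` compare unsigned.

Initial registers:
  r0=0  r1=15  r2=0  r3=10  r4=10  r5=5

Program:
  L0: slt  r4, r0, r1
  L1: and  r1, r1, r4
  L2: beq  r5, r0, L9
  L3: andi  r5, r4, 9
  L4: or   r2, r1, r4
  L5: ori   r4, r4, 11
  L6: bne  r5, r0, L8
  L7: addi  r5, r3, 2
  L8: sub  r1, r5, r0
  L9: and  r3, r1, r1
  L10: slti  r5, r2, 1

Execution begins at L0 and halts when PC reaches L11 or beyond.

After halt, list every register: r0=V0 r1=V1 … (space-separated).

r0=0 r1=12 r2=1 r3=12 r4=11 r5=0

#0 slt  r4, r0, r1 ; 0/15/0/10/1/5
#1 and  r1, r1, r4 ; 0/1/0/10/1/5
#2 beq  r5, r0, L9 ; 0/1/0/10/1/5 ; →fallthru
#3 andi  r5, r4, 9 ; 0/1/0/10/1/1
#4 or   r2, r1, r4 ; 0/1/1/10/1/1
#5 ori   r4, r4, 11 ; 0/1/1/10/11/1
#6 bne  r5, r0, L8 ; 0/1/1/10/11/1 ; →target
#7 addi  r5, r3, 2 ; 0/1/1/10/11/12
#8 sub  r1, r5, r0 ; 0/12/1/10/11/12
#9 and  r3, r1, r1 ; 0/12/1/12/11/12
#10 slti  r5, r2, 1 ; 0/12/1/12/11/0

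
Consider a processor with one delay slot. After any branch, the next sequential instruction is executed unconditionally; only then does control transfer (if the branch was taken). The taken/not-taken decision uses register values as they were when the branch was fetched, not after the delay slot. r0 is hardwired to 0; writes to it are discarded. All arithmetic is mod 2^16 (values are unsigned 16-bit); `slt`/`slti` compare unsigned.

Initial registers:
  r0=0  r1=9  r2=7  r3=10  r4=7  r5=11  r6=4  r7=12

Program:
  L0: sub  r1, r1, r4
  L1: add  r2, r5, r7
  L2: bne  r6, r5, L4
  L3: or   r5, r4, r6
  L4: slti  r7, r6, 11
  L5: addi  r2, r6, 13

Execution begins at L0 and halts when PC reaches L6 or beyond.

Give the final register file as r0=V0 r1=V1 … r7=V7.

r0=0 r1=2 r2=17 r3=10 r4=7 r5=7 r6=4 r7=1

#0 sub  r1, r1, r4 ; 0/2/7/10/7/11/4/12
#1 add  r2, r5, r7 ; 0/2/23/10/7/11/4/12
#2 bne  r6, r5, L4 ; 0/2/23/10/7/11/4/12 ; →target
#3 or   r5, r4, r6 ; 0/2/23/10/7/7/4/12
#4 slti  r7, r6, 11 ; 0/2/23/10/7/7/4/1
#5 addi  r2, r6, 13 ; 0/2/17/10/7/7/4/1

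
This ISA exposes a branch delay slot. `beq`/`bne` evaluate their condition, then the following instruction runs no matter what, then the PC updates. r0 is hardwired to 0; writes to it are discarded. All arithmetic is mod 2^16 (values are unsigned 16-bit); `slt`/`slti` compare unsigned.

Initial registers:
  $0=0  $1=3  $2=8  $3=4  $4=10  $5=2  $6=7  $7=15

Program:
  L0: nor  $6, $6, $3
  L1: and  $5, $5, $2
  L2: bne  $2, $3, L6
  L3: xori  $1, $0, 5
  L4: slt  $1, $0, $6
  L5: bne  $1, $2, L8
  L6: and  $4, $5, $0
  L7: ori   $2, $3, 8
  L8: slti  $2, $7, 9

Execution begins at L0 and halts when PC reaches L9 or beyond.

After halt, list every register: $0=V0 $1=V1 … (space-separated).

#0 nor  $6, $6, $3 ; 0/3/8/4/10/2/65528/15
#1 and  $5, $5, $2 ; 0/3/8/4/10/0/65528/15
#2 bne  $2, $3, L6 ; 0/3/8/4/10/0/65528/15 ; →target
#3 xori  $1, $0, 5 ; 0/5/8/4/10/0/65528/15
#6 and  $4, $5, $0 ; 0/5/8/4/0/0/65528/15
#7 ori   $2, $3, 8 ; 0/5/12/4/0/0/65528/15
#8 slti  $2, $7, 9 ; 0/5/0/4/0/0/65528/15

$0=0 $1=5 $2=0 $3=4 $4=0 $5=0 $6=65528 $7=15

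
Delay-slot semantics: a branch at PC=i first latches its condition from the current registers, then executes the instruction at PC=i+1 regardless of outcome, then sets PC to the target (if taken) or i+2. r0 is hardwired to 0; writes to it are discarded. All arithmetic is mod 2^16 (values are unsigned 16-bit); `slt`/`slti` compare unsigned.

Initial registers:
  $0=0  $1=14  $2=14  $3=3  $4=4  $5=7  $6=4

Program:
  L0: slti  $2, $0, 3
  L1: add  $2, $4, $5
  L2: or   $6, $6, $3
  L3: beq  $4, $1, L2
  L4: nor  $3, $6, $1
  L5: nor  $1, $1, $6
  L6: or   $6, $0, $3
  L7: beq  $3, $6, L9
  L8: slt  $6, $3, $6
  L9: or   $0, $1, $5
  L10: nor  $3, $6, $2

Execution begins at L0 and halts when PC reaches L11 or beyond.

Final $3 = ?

65524

[0] slti  $2, $0, 3  →  {$0:0, $1:14, $2:1, $3:3, $4:4, $5:7, $6:4}
[1] add  $2, $4, $5  →  {$0:0, $1:14, $2:11, $3:3, $4:4, $5:7, $6:4}
[2] or   $6, $6, $3  →  {$0:0, $1:14, $2:11, $3:3, $4:4, $5:7, $6:7}
[3] beq  $4, $1, L2  →  {$0:0, $1:14, $2:11, $3:3, $4:4, $5:7, $6:7}  ⟨branch fallthrough⟩
[4] nor  $3, $6, $1  →  {$0:0, $1:14, $2:11, $3:65520, $4:4, $5:7, $6:7}
[5] nor  $1, $1, $6  →  {$0:0, $1:65520, $2:11, $3:65520, $4:4, $5:7, $6:7}
[6] or   $6, $0, $3  →  {$0:0, $1:65520, $2:11, $3:65520, $4:4, $5:7, $6:65520}
[7] beq  $3, $6, L9  →  {$0:0, $1:65520, $2:11, $3:65520, $4:4, $5:7, $6:65520}  ⟨branch taken⟩
[8] slt  $6, $3, $6  →  {$0:0, $1:65520, $2:11, $3:65520, $4:4, $5:7, $6:0}
[9] or   $0, $1, $5  →  {$0:0, $1:65520, $2:11, $3:65520, $4:4, $5:7, $6:0}
[10] nor  $3, $6, $2  →  {$0:0, $1:65520, $2:11, $3:65524, $4:4, $5:7, $6:0}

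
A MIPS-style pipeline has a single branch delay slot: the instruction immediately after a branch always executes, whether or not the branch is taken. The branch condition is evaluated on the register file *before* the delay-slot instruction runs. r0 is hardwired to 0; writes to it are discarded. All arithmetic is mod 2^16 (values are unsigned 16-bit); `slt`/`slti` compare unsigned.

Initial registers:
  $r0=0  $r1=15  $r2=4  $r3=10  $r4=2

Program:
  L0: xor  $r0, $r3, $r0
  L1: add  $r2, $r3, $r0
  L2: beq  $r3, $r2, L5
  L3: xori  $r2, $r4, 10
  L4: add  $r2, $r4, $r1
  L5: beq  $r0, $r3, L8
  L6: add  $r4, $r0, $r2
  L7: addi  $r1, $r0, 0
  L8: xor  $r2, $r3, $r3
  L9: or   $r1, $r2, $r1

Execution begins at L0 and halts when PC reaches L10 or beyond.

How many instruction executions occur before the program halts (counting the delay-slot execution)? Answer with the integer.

9

  step pc=0: xor  $r0, $r3, $r0  regs=(0,15,4,10,2)
  step pc=1: add  $r2, $r3, $r0  regs=(0,15,10,10,2)
  step pc=2: beq  $r3, $r2, L5  cond=T  regs=(0,15,10,10,2)
  step pc=3: xori  $r2, $r4, 10  regs=(0,15,8,10,2)
  step pc=5: beq  $r0, $r3, L8  cond=F  regs=(0,15,8,10,2)
  step pc=6: add  $r4, $r0, $r2  regs=(0,15,8,10,8)
  step pc=7: addi  $r1, $r0, 0  regs=(0,0,8,10,8)
  step pc=8: xor  $r2, $r3, $r3  regs=(0,0,0,10,8)
  step pc=9: or   $r1, $r2, $r1  regs=(0,0,0,10,8)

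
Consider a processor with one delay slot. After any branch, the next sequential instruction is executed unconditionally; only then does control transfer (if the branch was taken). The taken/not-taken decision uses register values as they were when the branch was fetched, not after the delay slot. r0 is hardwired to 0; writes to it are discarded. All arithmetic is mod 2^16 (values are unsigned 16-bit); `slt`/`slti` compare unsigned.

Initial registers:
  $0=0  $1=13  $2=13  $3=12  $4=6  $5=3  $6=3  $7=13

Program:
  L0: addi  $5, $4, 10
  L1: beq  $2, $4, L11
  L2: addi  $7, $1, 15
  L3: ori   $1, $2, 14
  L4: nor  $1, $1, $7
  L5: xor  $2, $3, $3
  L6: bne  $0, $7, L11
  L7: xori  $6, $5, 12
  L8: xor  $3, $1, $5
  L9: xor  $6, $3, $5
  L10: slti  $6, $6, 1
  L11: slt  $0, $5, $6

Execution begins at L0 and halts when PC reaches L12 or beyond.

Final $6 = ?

28

#0 addi  $5, $4, 10 ; 0/13/13/12/6/16/3/13
#1 beq  $2, $4, L11 ; 0/13/13/12/6/16/3/13 ; →fallthru
#2 addi  $7, $1, 15 ; 0/13/13/12/6/16/3/28
#3 ori   $1, $2, 14 ; 0/15/13/12/6/16/3/28
#4 nor  $1, $1, $7 ; 0/65504/13/12/6/16/3/28
#5 xor  $2, $3, $3 ; 0/65504/0/12/6/16/3/28
#6 bne  $0, $7, L11 ; 0/65504/0/12/6/16/3/28 ; →target
#7 xori  $6, $5, 12 ; 0/65504/0/12/6/16/28/28
#11 slt  $0, $5, $6 ; 0/65504/0/12/6/16/28/28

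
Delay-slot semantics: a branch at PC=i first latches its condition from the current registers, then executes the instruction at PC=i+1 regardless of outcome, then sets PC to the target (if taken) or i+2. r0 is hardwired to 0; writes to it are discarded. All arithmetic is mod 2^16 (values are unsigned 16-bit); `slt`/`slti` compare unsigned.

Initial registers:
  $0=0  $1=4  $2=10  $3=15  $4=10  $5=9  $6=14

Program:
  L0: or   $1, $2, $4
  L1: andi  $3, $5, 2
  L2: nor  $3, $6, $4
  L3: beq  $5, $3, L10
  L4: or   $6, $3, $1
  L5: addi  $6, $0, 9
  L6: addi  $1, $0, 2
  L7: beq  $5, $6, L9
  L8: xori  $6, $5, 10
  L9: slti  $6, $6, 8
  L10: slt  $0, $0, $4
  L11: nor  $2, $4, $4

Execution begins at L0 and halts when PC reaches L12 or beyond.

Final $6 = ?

1

  step pc=0: or   $1, $2, $4  regs=(0,10,10,15,10,9,14)
  step pc=1: andi  $3, $5, 2  regs=(0,10,10,0,10,9,14)
  step pc=2: nor  $3, $6, $4  regs=(0,10,10,65521,10,9,14)
  step pc=3: beq  $5, $3, L10  cond=F  regs=(0,10,10,65521,10,9,14)
  step pc=4: or   $6, $3, $1  regs=(0,10,10,65521,10,9,65531)
  step pc=5: addi  $6, $0, 9  regs=(0,10,10,65521,10,9,9)
  step pc=6: addi  $1, $0, 2  regs=(0,2,10,65521,10,9,9)
  step pc=7: beq  $5, $6, L9  cond=T  regs=(0,2,10,65521,10,9,9)
  step pc=8: xori  $6, $5, 10  regs=(0,2,10,65521,10,9,3)
  step pc=9: slti  $6, $6, 8  regs=(0,2,10,65521,10,9,1)
  step pc=10: slt  $0, $0, $4  regs=(0,2,10,65521,10,9,1)
  step pc=11: nor  $2, $4, $4  regs=(0,2,65525,65521,10,9,1)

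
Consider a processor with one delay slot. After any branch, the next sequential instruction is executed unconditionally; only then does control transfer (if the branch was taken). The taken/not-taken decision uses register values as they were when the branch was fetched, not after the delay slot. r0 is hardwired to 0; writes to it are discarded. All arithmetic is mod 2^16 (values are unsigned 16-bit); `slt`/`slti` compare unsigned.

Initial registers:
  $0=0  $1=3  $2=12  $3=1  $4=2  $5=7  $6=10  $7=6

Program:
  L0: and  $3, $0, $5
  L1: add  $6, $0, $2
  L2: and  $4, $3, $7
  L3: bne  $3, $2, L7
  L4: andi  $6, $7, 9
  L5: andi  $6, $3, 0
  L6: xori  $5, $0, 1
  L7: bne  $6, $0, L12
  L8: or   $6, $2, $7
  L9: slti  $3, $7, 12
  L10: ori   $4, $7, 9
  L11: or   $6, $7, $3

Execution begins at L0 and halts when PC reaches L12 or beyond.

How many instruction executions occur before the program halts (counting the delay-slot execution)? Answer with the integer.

10

  step pc=0: and  $3, $0, $5  regs=(0,3,12,0,2,7,10,6)
  step pc=1: add  $6, $0, $2  regs=(0,3,12,0,2,7,12,6)
  step pc=2: and  $4, $3, $7  regs=(0,3,12,0,0,7,12,6)
  step pc=3: bne  $3, $2, L7  cond=T  regs=(0,3,12,0,0,7,12,6)
  step pc=4: andi  $6, $7, 9  regs=(0,3,12,0,0,7,0,6)
  step pc=7: bne  $6, $0, L12  cond=F  regs=(0,3,12,0,0,7,0,6)
  step pc=8: or   $6, $2, $7  regs=(0,3,12,0,0,7,14,6)
  step pc=9: slti  $3, $7, 12  regs=(0,3,12,1,0,7,14,6)
  step pc=10: ori   $4, $7, 9  regs=(0,3,12,1,15,7,14,6)
  step pc=11: or   $6, $7, $3  regs=(0,3,12,1,15,7,7,6)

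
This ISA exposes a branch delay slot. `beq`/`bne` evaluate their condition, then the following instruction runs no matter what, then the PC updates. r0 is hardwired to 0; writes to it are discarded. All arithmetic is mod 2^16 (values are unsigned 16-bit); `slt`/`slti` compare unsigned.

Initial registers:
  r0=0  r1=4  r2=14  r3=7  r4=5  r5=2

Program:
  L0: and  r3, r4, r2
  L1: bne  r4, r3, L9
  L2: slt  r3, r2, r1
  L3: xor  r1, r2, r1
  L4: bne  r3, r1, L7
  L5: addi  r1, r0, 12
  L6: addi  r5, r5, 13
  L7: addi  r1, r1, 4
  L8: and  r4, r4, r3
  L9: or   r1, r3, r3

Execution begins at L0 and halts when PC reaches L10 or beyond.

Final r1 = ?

0

[0] and  r3, r4, r2  →  {r0:0, r1:4, r2:14, r3:4, r4:5, r5:2}
[1] bne  r4, r3, L9  →  {r0:0, r1:4, r2:14, r3:4, r4:5, r5:2}  ⟨branch taken⟩
[2] slt  r3, r2, r1  →  {r0:0, r1:4, r2:14, r3:0, r4:5, r5:2}
[9] or   r1, r3, r3  →  {r0:0, r1:0, r2:14, r3:0, r4:5, r5:2}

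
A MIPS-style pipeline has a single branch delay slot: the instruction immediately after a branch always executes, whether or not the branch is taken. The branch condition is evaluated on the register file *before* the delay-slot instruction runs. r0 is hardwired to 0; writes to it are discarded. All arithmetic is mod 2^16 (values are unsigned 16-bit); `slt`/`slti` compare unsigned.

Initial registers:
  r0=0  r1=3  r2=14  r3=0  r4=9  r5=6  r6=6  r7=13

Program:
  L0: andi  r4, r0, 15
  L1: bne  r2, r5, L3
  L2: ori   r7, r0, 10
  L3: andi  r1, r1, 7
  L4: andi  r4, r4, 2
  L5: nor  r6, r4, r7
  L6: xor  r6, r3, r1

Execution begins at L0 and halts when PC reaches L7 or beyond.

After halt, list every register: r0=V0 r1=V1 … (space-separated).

r0=0 r1=3 r2=14 r3=0 r4=0 r5=6 r6=3 r7=10

  step pc=0: andi  r4, r0, 15  regs=(0,3,14,0,0,6,6,13)
  step pc=1: bne  r2, r5, L3  cond=T  regs=(0,3,14,0,0,6,6,13)
  step pc=2: ori   r7, r0, 10  regs=(0,3,14,0,0,6,6,10)
  step pc=3: andi  r1, r1, 7  regs=(0,3,14,0,0,6,6,10)
  step pc=4: andi  r4, r4, 2  regs=(0,3,14,0,0,6,6,10)
  step pc=5: nor  r6, r4, r7  regs=(0,3,14,0,0,6,65525,10)
  step pc=6: xor  r6, r3, r1  regs=(0,3,14,0,0,6,3,10)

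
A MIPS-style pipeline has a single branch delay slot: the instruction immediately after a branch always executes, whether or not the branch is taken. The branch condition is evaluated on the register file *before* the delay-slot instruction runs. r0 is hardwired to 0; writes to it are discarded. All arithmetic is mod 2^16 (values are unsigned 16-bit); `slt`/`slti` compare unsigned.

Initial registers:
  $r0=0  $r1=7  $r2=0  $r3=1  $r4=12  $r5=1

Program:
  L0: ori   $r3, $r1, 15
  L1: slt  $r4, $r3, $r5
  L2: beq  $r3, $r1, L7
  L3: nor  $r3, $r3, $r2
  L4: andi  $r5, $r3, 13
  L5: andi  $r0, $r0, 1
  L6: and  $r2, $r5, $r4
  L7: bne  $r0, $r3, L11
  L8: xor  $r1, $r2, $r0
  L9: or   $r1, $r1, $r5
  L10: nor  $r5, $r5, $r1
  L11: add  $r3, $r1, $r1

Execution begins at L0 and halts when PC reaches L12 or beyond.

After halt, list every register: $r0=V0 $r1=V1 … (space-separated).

#0 ori   $r3, $r1, 15 ; 0/7/0/15/12/1
#1 slt  $r4, $r3, $r5 ; 0/7/0/15/0/1
#2 beq  $r3, $r1, L7 ; 0/7/0/15/0/1 ; →fallthru
#3 nor  $r3, $r3, $r2 ; 0/7/0/65520/0/1
#4 andi  $r5, $r3, 13 ; 0/7/0/65520/0/0
#5 andi  $r0, $r0, 1 ; 0/7/0/65520/0/0
#6 and  $r2, $r5, $r4 ; 0/7/0/65520/0/0
#7 bne  $r0, $r3, L11 ; 0/7/0/65520/0/0 ; →target
#8 xor  $r1, $r2, $r0 ; 0/0/0/65520/0/0
#11 add  $r3, $r1, $r1 ; 0/0/0/0/0/0

$r0=0 $r1=0 $r2=0 $r3=0 $r4=0 $r5=0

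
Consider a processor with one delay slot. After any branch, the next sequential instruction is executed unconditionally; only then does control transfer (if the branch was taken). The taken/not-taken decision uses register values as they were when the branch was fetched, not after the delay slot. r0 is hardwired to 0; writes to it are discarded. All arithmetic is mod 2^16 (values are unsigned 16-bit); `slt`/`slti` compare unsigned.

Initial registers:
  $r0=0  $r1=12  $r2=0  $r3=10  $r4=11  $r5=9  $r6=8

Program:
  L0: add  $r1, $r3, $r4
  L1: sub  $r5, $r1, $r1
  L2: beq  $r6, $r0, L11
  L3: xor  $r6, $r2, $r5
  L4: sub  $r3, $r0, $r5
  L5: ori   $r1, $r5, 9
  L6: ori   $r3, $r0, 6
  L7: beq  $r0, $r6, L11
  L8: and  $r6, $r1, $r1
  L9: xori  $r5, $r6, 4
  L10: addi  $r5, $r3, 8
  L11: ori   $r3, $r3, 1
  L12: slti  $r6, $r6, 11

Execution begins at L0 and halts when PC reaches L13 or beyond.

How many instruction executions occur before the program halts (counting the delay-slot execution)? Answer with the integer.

11

#0 add  $r1, $r3, $r4 ; 0/21/0/10/11/9/8
#1 sub  $r5, $r1, $r1 ; 0/21/0/10/11/0/8
#2 beq  $r6, $r0, L11 ; 0/21/0/10/11/0/8 ; →fallthru
#3 xor  $r6, $r2, $r5 ; 0/21/0/10/11/0/0
#4 sub  $r3, $r0, $r5 ; 0/21/0/0/11/0/0
#5 ori   $r1, $r5, 9 ; 0/9/0/0/11/0/0
#6 ori   $r3, $r0, 6 ; 0/9/0/6/11/0/0
#7 beq  $r0, $r6, L11 ; 0/9/0/6/11/0/0 ; →target
#8 and  $r6, $r1, $r1 ; 0/9/0/6/11/0/9
#11 ori   $r3, $r3, 1 ; 0/9/0/7/11/0/9
#12 slti  $r6, $r6, 11 ; 0/9/0/7/11/0/1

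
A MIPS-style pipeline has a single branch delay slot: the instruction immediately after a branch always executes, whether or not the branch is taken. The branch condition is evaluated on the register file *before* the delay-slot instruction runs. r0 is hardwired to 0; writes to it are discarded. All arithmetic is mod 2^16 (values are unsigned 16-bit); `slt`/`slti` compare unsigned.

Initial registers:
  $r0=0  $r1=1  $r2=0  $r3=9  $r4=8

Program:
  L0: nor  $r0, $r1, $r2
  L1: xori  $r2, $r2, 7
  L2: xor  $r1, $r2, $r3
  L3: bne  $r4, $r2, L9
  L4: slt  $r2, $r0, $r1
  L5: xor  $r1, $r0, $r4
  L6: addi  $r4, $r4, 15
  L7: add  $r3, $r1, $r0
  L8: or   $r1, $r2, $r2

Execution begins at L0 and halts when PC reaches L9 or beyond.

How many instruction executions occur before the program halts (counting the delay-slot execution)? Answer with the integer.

5

#0 nor  $r0, $r1, $r2 ; 0/1/0/9/8
#1 xori  $r2, $r2, 7 ; 0/1/7/9/8
#2 xor  $r1, $r2, $r3 ; 0/14/7/9/8
#3 bne  $r4, $r2, L9 ; 0/14/7/9/8 ; →target
#4 slt  $r2, $r0, $r1 ; 0/14/1/9/8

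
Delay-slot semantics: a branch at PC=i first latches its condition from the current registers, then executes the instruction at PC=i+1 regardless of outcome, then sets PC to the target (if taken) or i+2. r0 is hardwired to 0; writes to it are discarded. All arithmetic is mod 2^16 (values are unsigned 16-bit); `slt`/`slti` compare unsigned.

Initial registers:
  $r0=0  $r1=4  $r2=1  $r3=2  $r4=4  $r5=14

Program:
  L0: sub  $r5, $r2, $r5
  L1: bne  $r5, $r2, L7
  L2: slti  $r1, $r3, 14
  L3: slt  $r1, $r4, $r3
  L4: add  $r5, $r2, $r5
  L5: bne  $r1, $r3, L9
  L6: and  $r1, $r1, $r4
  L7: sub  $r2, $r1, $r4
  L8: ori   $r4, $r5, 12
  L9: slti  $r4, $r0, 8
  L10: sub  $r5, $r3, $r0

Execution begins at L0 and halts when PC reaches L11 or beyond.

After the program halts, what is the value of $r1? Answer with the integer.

[0] sub  $r5, $r2, $r5  →  {$r0:0, $r1:4, $r2:1, $r3:2, $r4:4, $r5:65523}
[1] bne  $r5, $r2, L7  →  {$r0:0, $r1:4, $r2:1, $r3:2, $r4:4, $r5:65523}  ⟨branch taken⟩
[2] slti  $r1, $r3, 14  →  {$r0:0, $r1:1, $r2:1, $r3:2, $r4:4, $r5:65523}
[7] sub  $r2, $r1, $r4  →  {$r0:0, $r1:1, $r2:65533, $r3:2, $r4:4, $r5:65523}
[8] ori   $r4, $r5, 12  →  {$r0:0, $r1:1, $r2:65533, $r3:2, $r4:65535, $r5:65523}
[9] slti  $r4, $r0, 8  →  {$r0:0, $r1:1, $r2:65533, $r3:2, $r4:1, $r5:65523}
[10] sub  $r5, $r3, $r0  →  {$r0:0, $r1:1, $r2:65533, $r3:2, $r4:1, $r5:2}

1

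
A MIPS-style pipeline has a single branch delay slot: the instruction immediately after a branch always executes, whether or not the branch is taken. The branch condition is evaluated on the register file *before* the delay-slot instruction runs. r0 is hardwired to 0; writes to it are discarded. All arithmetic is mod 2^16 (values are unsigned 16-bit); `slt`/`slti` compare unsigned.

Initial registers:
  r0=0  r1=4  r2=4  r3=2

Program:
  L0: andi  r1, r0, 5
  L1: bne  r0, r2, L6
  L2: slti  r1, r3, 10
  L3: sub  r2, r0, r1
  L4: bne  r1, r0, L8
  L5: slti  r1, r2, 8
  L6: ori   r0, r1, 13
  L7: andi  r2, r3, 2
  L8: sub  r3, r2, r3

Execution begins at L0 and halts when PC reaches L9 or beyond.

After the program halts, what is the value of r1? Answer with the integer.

1

[0] andi  r1, r0, 5  →  {r0:0, r1:0, r2:4, r3:2}
[1] bne  r0, r2, L6  →  {r0:0, r1:0, r2:4, r3:2}  ⟨branch taken⟩
[2] slti  r1, r3, 10  →  {r0:0, r1:1, r2:4, r3:2}
[6] ori   r0, r1, 13  →  {r0:0, r1:1, r2:4, r3:2}
[7] andi  r2, r3, 2  →  {r0:0, r1:1, r2:2, r3:2}
[8] sub  r3, r2, r3  →  {r0:0, r1:1, r2:2, r3:0}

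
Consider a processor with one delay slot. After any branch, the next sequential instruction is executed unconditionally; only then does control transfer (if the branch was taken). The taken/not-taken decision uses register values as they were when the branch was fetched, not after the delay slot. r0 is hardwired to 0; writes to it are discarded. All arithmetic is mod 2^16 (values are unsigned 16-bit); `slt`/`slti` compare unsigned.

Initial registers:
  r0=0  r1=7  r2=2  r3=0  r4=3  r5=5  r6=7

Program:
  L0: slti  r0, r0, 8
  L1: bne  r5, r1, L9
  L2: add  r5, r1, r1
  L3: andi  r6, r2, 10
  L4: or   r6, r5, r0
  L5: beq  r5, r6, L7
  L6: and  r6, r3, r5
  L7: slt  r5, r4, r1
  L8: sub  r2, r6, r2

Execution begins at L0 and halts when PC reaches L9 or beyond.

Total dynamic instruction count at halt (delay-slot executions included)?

PC=0  slti  r0, r0, 8        | r0=0 r1=7 r2=2 r3=0 r4=3 r5=5 r6=7
PC=1  bne  r5, r1, L9        | r0=0 r1=7 r2=2 r3=0 r4=3 r5=5 r6=7  [TAKEN]
PC=2  add  r5, r1, r1        | r0=0 r1=7 r2=2 r3=0 r4=3 r5=14 r6=7

3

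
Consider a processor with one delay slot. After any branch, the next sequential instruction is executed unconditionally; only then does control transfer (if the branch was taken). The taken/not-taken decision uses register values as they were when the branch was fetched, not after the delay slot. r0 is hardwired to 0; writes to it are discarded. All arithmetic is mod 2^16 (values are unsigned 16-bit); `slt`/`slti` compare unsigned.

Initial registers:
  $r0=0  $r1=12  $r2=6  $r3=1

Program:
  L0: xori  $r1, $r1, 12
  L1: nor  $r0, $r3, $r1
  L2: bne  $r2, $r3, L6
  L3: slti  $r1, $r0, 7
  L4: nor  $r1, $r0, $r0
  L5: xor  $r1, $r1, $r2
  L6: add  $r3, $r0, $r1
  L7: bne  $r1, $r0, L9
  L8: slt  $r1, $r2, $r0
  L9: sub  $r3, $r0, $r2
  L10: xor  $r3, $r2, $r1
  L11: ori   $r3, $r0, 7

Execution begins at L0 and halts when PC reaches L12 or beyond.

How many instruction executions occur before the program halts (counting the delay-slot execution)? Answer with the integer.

10

  step pc=0: xori  $r1, $r1, 12  regs=(0,0,6,1)
  step pc=1: nor  $r0, $r3, $r1  regs=(0,0,6,1)
  step pc=2: bne  $r2, $r3, L6  cond=T  regs=(0,0,6,1)
  step pc=3: slti  $r1, $r0, 7  regs=(0,1,6,1)
  step pc=6: add  $r3, $r0, $r1  regs=(0,1,6,1)
  step pc=7: bne  $r1, $r0, L9  cond=T  regs=(0,1,6,1)
  step pc=8: slt  $r1, $r2, $r0  regs=(0,0,6,1)
  step pc=9: sub  $r3, $r0, $r2  regs=(0,0,6,65530)
  step pc=10: xor  $r3, $r2, $r1  regs=(0,0,6,6)
  step pc=11: ori   $r3, $r0, 7  regs=(0,0,6,7)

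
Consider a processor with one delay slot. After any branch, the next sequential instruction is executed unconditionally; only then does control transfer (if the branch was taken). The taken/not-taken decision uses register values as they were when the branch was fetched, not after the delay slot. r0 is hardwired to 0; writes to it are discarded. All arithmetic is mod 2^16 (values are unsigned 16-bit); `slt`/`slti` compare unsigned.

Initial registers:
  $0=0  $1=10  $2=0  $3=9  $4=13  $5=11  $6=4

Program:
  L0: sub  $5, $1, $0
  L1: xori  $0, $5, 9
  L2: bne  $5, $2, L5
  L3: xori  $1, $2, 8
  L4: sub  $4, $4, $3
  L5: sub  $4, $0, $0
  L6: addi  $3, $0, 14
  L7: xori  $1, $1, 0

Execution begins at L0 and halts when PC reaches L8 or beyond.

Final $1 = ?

  step pc=0: sub  $5, $1, $0  regs=(0,10,0,9,13,10,4)
  step pc=1: xori  $0, $5, 9  regs=(0,10,0,9,13,10,4)
  step pc=2: bne  $5, $2, L5  cond=T  regs=(0,10,0,9,13,10,4)
  step pc=3: xori  $1, $2, 8  regs=(0,8,0,9,13,10,4)
  step pc=5: sub  $4, $0, $0  regs=(0,8,0,9,0,10,4)
  step pc=6: addi  $3, $0, 14  regs=(0,8,0,14,0,10,4)
  step pc=7: xori  $1, $1, 0  regs=(0,8,0,14,0,10,4)

8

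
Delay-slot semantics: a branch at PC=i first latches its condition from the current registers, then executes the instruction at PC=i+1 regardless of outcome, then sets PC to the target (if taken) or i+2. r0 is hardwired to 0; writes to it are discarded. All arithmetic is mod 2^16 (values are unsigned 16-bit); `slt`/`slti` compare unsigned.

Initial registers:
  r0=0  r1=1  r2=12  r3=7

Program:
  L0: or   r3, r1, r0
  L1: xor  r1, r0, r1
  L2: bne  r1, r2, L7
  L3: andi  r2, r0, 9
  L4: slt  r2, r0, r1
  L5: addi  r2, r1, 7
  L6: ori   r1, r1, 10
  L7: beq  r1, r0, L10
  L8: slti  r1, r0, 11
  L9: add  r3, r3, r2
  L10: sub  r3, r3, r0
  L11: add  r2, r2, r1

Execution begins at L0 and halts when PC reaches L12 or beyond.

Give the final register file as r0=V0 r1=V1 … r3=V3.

r0=0 r1=1 r2=1 r3=1

  step pc=0: or   r3, r1, r0  regs=(0,1,12,1)
  step pc=1: xor  r1, r0, r1  regs=(0,1,12,1)
  step pc=2: bne  r1, r2, L7  cond=T  regs=(0,1,12,1)
  step pc=3: andi  r2, r0, 9  regs=(0,1,0,1)
  step pc=7: beq  r1, r0, L10  cond=F  regs=(0,1,0,1)
  step pc=8: slti  r1, r0, 11  regs=(0,1,0,1)
  step pc=9: add  r3, r3, r2  regs=(0,1,0,1)
  step pc=10: sub  r3, r3, r0  regs=(0,1,0,1)
  step pc=11: add  r2, r2, r1  regs=(0,1,1,1)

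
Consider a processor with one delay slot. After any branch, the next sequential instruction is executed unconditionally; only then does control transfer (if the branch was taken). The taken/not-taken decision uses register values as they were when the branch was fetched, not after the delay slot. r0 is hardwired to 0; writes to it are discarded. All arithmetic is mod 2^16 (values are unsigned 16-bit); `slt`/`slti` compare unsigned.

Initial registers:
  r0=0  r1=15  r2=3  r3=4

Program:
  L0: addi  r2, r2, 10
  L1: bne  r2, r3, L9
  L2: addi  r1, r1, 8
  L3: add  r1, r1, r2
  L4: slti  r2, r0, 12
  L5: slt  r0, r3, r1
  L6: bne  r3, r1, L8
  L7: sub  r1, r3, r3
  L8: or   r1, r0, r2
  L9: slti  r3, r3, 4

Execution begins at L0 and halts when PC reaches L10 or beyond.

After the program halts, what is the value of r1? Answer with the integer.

23

PC=0  addi  r2, r2, 10       | r0=0 r1=15 r2=13 r3=4
PC=1  bne  r2, r3, L9        | r0=0 r1=15 r2=13 r3=4  [TAKEN]
PC=2  addi  r1, r1, 8        | r0=0 r1=23 r2=13 r3=4
PC=9  slti  r3, r3, 4        | r0=0 r1=23 r2=13 r3=0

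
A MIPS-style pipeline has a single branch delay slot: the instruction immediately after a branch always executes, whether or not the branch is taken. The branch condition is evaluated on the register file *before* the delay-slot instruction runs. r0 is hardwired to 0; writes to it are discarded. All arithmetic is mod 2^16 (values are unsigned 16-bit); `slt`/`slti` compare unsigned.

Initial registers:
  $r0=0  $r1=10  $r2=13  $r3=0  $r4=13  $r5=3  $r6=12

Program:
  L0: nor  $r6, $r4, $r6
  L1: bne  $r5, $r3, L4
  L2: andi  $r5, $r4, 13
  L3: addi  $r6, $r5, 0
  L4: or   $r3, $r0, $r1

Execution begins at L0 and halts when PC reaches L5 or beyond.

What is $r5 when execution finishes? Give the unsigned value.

[0] nor  $r6, $r4, $r6  →  {$r0:0, $r1:10, $r2:13, $r3:0, $r4:13, $r5:3, $r6:65522}
[1] bne  $r5, $r3, L4  →  {$r0:0, $r1:10, $r2:13, $r3:0, $r4:13, $r5:3, $r6:65522}  ⟨branch taken⟩
[2] andi  $r5, $r4, 13  →  {$r0:0, $r1:10, $r2:13, $r3:0, $r4:13, $r5:13, $r6:65522}
[4] or   $r3, $r0, $r1  →  {$r0:0, $r1:10, $r2:13, $r3:10, $r4:13, $r5:13, $r6:65522}

13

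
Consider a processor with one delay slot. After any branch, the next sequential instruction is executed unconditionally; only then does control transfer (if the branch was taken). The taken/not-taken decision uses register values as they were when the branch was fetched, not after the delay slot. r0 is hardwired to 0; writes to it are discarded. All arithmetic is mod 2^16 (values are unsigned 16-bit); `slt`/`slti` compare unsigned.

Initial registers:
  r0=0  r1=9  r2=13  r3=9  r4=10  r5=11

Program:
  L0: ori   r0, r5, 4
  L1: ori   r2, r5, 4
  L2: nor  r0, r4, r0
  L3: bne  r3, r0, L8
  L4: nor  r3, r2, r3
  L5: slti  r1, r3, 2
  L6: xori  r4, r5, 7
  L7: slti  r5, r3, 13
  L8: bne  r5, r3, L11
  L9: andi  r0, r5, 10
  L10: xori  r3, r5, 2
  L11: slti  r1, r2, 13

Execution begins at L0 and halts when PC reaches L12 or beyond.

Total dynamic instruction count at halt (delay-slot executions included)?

8

  step pc=0: ori   r0, r5, 4  regs=(0,9,13,9,10,11)
  step pc=1: ori   r2, r5, 4  regs=(0,9,15,9,10,11)
  step pc=2: nor  r0, r4, r0  regs=(0,9,15,9,10,11)
  step pc=3: bne  r3, r0, L8  cond=T  regs=(0,9,15,9,10,11)
  step pc=4: nor  r3, r2, r3  regs=(0,9,15,65520,10,11)
  step pc=8: bne  r5, r3, L11  cond=T  regs=(0,9,15,65520,10,11)
  step pc=9: andi  r0, r5, 10  regs=(0,9,15,65520,10,11)
  step pc=11: slti  r1, r2, 13  regs=(0,0,15,65520,10,11)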